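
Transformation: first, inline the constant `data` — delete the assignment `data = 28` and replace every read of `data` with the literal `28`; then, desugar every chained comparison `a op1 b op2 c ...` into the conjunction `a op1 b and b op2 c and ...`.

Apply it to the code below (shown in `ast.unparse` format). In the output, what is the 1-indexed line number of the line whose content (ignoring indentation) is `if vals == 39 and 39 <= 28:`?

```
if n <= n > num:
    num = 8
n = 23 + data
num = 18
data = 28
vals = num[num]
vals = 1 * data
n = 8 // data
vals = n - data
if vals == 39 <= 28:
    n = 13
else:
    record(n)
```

9

Transformed code:
if n <= n and n > num:
    num = 8
n = 23 + 28
num = 18
vals = num[num]
vals = 1 * 28
n = 8 // 28
vals = n - 28
if vals == 39 and 39 <= 28:
    n = 13
else:
    record(n)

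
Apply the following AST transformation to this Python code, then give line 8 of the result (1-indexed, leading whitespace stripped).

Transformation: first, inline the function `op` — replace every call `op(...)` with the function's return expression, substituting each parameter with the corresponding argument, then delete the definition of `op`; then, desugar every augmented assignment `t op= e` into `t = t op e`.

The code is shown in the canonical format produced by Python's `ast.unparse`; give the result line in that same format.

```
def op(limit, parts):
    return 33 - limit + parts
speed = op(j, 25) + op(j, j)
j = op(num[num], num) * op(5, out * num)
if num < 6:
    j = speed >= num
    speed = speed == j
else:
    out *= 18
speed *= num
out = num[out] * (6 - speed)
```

speed = speed * num

Transformed code:
speed = 33 - j + 25 + (33 - j + j)
j = (33 - num[num] + num) * (33 - 5 + out * num)
if num < 6:
    j = speed >= num
    speed = speed == j
else:
    out = out * 18
speed = speed * num
out = num[out] * (6 - speed)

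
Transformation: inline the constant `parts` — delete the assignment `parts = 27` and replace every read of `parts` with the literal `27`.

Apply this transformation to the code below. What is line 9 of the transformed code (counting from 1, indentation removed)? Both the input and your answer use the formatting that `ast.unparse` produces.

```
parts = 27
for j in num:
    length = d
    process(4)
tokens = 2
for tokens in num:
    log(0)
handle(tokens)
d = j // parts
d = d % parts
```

Transformed code:
for j in num:
    length = d
    process(4)
tokens = 2
for tokens in num:
    log(0)
handle(tokens)
d = j // 27
d = d % 27

d = d % 27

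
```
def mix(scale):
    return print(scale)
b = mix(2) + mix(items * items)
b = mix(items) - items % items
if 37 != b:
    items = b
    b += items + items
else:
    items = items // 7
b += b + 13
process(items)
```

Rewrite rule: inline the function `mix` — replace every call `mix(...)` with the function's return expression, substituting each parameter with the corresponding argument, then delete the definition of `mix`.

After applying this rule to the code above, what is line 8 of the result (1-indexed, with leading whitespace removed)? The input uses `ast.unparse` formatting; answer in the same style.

Transformed code:
b = print(2) + print(items * items)
b = print(items) - items % items
if 37 != b:
    items = b
    b += items + items
else:
    items = items // 7
b += b + 13
process(items)

b += b + 13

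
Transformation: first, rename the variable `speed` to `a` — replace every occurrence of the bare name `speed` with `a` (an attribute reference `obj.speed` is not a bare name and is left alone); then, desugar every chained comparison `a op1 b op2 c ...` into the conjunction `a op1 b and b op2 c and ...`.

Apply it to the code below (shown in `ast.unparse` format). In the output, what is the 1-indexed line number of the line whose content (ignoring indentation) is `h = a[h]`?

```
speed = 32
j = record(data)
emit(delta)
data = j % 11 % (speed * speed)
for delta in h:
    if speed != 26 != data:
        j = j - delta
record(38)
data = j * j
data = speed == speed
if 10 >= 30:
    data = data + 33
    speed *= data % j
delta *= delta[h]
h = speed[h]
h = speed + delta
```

Transformed code:
a = 32
j = record(data)
emit(delta)
data = j % 11 % (a * a)
for delta in h:
    if a != 26 and 26 != data:
        j = j - delta
record(38)
data = j * j
data = a == a
if 10 >= 30:
    data = data + 33
    a *= data % j
delta *= delta[h]
h = a[h]
h = a + delta

15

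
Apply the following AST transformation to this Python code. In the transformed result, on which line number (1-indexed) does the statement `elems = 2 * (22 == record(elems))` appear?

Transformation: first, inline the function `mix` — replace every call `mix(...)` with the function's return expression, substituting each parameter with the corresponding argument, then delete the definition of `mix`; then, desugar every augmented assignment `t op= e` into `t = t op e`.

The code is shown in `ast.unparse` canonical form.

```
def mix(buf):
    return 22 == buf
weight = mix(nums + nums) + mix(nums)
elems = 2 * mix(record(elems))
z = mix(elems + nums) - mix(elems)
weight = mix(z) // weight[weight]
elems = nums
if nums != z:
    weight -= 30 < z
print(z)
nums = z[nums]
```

Transformed code:
weight = (22 == nums + nums) + (22 == nums)
elems = 2 * (22 == record(elems))
z = (22 == elems + nums) - (22 == elems)
weight = (22 == z) // weight[weight]
elems = nums
if nums != z:
    weight = weight - (30 < z)
print(z)
nums = z[nums]

2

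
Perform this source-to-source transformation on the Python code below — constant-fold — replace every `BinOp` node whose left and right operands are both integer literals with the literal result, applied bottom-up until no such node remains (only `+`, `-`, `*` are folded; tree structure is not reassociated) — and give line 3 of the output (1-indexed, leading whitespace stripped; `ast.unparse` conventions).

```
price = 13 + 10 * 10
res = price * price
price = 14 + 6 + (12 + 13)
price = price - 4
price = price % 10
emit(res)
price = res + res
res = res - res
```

price = 45

Transformed code:
price = 113
res = price * price
price = 45
price = price - 4
price = price % 10
emit(res)
price = res + res
res = res - res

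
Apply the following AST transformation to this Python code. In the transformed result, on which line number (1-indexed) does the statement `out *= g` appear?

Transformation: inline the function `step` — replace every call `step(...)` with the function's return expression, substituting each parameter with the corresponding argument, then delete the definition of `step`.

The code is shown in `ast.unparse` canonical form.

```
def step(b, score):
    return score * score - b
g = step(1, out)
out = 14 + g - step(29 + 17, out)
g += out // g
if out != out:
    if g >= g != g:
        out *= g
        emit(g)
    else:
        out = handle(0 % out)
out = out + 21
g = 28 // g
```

Transformed code:
g = out * out - 1
out = 14 + g - (out * out - (29 + 17))
g += out // g
if out != out:
    if g >= g != g:
        out *= g
        emit(g)
    else:
        out = handle(0 % out)
out = out + 21
g = 28 // g

6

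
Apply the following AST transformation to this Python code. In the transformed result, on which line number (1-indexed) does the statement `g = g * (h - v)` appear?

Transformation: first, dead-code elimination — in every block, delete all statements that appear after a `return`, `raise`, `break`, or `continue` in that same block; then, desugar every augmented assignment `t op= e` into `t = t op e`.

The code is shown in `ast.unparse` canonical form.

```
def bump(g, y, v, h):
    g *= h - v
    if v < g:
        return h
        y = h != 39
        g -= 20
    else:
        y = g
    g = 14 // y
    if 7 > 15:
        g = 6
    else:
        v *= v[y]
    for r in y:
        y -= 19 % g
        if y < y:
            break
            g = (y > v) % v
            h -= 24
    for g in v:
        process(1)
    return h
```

2

Transformed code:
def bump(g, y, v, h):
    g = g * (h - v)
    if v < g:
        return h
    else:
        y = g
    g = 14 // y
    if 7 > 15:
        g = 6
    else:
        v = v * v[y]
    for r in y:
        y = y - 19 % g
        if y < y:
            break
    for g in v:
        process(1)
    return h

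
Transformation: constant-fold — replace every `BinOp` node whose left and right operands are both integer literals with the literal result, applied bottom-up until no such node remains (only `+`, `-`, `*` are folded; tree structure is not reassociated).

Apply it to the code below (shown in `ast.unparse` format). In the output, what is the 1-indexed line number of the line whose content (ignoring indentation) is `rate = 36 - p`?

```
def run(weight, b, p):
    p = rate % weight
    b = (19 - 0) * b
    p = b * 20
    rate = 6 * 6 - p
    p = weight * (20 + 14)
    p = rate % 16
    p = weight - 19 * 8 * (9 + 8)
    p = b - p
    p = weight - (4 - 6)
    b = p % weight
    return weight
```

Transformed code:
def run(weight, b, p):
    p = rate % weight
    b = 19 * b
    p = b * 20
    rate = 36 - p
    p = weight * 34
    p = rate % 16
    p = weight - 2584
    p = b - p
    p = weight - -2
    b = p % weight
    return weight

5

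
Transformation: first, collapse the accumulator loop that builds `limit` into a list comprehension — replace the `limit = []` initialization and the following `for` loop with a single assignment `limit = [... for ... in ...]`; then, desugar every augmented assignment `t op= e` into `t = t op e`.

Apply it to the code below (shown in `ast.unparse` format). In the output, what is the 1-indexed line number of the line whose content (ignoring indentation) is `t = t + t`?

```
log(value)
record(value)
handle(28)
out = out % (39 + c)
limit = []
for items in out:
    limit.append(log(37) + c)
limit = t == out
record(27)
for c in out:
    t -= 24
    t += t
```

Transformed code:
log(value)
record(value)
handle(28)
out = out % (39 + c)
limit = [log(37) + c for items in out]
limit = t == out
record(27)
for c in out:
    t = t - 24
    t = t + t

10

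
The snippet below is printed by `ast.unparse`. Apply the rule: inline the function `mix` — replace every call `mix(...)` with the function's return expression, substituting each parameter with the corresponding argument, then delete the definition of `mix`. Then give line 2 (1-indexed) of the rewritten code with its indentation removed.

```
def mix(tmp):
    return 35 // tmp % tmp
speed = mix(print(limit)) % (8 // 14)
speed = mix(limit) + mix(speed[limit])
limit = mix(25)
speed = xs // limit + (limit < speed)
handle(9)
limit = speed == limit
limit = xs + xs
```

speed = 35 // limit % limit + 35 // speed[limit] % speed[limit]

Transformed code:
speed = 35 // print(limit) % print(limit) % (8 // 14)
speed = 35 // limit % limit + 35 // speed[limit] % speed[limit]
limit = 35 // 25 % 25
speed = xs // limit + (limit < speed)
handle(9)
limit = speed == limit
limit = xs + xs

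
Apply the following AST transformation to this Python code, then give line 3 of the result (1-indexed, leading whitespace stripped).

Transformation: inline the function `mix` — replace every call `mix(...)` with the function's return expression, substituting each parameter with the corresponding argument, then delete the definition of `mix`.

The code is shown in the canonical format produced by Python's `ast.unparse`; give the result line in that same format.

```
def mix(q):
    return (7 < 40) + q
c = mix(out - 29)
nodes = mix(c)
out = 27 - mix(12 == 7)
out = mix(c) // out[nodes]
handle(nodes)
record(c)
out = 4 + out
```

out = 27 - ((7 < 40) + (12 == 7))

Transformed code:
c = (7 < 40) + (out - 29)
nodes = (7 < 40) + c
out = 27 - ((7 < 40) + (12 == 7))
out = ((7 < 40) + c) // out[nodes]
handle(nodes)
record(c)
out = 4 + out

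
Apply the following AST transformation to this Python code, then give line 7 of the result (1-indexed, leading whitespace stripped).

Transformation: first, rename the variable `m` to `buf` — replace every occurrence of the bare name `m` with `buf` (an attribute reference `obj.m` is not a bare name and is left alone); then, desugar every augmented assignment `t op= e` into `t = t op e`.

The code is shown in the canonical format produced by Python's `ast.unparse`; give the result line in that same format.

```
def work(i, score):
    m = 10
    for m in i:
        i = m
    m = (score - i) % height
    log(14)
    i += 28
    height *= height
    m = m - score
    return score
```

Transformed code:
def work(i, score):
    buf = 10
    for buf in i:
        i = buf
    buf = (score - i) % height
    log(14)
    i = i + 28
    height = height * height
    buf = buf - score
    return score

i = i + 28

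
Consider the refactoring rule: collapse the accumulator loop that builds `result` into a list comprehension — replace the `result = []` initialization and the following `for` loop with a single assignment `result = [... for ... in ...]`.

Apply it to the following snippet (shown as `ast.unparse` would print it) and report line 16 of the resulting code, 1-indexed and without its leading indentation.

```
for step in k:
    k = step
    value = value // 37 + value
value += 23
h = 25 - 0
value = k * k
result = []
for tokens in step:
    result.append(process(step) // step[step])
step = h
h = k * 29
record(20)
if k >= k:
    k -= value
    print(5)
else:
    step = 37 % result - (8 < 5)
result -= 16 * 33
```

Transformed code:
for step in k:
    k = step
    value = value // 37 + value
value += 23
h = 25 - 0
value = k * k
result = [process(step) // step[step] for tokens in step]
step = h
h = k * 29
record(20)
if k >= k:
    k -= value
    print(5)
else:
    step = 37 % result - (8 < 5)
result -= 16 * 33

result -= 16 * 33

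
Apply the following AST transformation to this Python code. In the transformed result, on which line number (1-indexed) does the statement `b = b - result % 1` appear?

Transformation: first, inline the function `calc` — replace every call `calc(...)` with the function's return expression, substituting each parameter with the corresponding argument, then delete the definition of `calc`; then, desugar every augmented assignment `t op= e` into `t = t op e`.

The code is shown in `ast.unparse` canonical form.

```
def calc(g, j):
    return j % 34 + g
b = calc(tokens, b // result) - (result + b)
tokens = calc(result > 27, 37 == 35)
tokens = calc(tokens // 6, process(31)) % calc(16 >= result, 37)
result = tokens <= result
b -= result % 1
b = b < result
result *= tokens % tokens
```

Transformed code:
b = b // result % 34 + tokens - (result + b)
tokens = (37 == 35) % 34 + (result > 27)
tokens = (process(31) % 34 + tokens // 6) % (37 % 34 + (16 >= result))
result = tokens <= result
b = b - result % 1
b = b < result
result = result * (tokens % tokens)

5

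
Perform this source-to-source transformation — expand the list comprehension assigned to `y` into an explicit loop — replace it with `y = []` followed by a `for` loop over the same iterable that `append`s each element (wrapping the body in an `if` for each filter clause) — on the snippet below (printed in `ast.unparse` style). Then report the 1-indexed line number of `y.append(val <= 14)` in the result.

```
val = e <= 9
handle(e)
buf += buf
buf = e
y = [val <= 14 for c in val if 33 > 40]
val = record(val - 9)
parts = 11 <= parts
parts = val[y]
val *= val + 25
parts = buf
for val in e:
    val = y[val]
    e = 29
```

8

Transformed code:
val = e <= 9
handle(e)
buf += buf
buf = e
y = []
for c in val:
    if 33 > 40:
        y.append(val <= 14)
val = record(val - 9)
parts = 11 <= parts
parts = val[y]
val *= val + 25
parts = buf
for val in e:
    val = y[val]
    e = 29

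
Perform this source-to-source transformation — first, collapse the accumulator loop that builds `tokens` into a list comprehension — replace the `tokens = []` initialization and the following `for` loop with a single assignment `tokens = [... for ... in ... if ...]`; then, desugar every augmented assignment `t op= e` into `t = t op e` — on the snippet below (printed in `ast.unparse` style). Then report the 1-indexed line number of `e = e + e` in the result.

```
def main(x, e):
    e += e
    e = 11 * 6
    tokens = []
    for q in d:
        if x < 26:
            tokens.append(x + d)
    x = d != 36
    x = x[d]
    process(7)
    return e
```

2

Transformed code:
def main(x, e):
    e = e + e
    e = 11 * 6
    tokens = [x + d for q in d if x < 26]
    x = d != 36
    x = x[d]
    process(7)
    return e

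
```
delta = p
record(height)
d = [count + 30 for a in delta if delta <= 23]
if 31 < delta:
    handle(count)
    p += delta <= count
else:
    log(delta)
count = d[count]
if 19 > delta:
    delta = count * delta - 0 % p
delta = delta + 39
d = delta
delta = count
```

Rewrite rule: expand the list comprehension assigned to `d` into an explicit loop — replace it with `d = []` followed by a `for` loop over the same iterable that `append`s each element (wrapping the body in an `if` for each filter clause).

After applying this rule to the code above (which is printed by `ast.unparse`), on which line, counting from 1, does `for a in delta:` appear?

Transformed code:
delta = p
record(height)
d = []
for a in delta:
    if delta <= 23:
        d.append(count + 30)
if 31 < delta:
    handle(count)
    p += delta <= count
else:
    log(delta)
count = d[count]
if 19 > delta:
    delta = count * delta - 0 % p
delta = delta + 39
d = delta
delta = count

4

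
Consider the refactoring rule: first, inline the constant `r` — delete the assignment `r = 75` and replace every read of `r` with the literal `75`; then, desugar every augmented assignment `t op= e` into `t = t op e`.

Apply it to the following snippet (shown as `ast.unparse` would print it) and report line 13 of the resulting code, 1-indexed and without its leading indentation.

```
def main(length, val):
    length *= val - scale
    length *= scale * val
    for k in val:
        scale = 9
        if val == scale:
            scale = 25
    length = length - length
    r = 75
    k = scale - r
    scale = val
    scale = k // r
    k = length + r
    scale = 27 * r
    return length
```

Transformed code:
def main(length, val):
    length = length * (val - scale)
    length = length * (scale * val)
    for k in val:
        scale = 9
        if val == scale:
            scale = 25
    length = length - length
    k = scale - 75
    scale = val
    scale = k // 75
    k = length + 75
    scale = 27 * 75
    return length

scale = 27 * 75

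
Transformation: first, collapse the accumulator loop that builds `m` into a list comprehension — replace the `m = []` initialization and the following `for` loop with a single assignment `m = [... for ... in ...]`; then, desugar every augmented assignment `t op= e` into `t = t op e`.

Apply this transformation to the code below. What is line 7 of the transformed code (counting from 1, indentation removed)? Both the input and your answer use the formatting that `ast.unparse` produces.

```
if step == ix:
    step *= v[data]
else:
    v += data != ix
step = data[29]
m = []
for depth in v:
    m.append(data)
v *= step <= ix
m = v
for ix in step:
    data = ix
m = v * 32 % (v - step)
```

Transformed code:
if step == ix:
    step = step * v[data]
else:
    v = v + (data != ix)
step = data[29]
m = [data for depth in v]
v = v * (step <= ix)
m = v
for ix in step:
    data = ix
m = v * 32 % (v - step)

v = v * (step <= ix)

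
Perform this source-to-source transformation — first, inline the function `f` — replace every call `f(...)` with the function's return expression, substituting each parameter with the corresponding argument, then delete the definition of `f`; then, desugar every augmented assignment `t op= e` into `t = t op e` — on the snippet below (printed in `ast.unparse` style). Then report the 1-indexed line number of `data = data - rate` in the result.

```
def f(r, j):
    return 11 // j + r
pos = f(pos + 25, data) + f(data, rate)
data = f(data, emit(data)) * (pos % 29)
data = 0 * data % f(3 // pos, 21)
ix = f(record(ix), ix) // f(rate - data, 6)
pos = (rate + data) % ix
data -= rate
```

Transformed code:
pos = 11 // data + (pos + 25) + (11 // rate + data)
data = (11 // emit(data) + data) * (pos % 29)
data = 0 * data % (11 // 21 + 3 // pos)
ix = (11 // ix + record(ix)) // (11 // 6 + (rate - data))
pos = (rate + data) % ix
data = data - rate

6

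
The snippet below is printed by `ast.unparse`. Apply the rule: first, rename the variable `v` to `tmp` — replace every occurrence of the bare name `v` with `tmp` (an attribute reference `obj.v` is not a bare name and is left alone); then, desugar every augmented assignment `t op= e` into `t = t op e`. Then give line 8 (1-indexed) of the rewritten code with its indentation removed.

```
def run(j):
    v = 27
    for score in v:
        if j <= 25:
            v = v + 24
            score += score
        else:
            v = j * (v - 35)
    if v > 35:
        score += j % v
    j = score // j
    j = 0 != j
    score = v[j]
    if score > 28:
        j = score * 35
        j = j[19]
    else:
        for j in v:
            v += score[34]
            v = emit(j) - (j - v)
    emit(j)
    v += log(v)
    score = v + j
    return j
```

Transformed code:
def run(j):
    tmp = 27
    for score in tmp:
        if j <= 25:
            tmp = tmp + 24
            score = score + score
        else:
            tmp = j * (tmp - 35)
    if tmp > 35:
        score = score + j % tmp
    j = score // j
    j = 0 != j
    score = tmp[j]
    if score > 28:
        j = score * 35
        j = j[19]
    else:
        for j in tmp:
            tmp = tmp + score[34]
            tmp = emit(j) - (j - tmp)
    emit(j)
    tmp = tmp + log(tmp)
    score = tmp + j
    return j

tmp = j * (tmp - 35)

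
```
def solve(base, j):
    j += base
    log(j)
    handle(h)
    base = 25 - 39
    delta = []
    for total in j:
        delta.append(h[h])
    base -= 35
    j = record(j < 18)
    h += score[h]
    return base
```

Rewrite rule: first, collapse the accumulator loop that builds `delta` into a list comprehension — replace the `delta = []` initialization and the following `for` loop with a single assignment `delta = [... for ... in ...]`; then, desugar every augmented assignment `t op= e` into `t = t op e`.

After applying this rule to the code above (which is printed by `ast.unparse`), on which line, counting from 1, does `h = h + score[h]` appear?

Transformed code:
def solve(base, j):
    j = j + base
    log(j)
    handle(h)
    base = 25 - 39
    delta = [h[h] for total in j]
    base = base - 35
    j = record(j < 18)
    h = h + score[h]
    return base

9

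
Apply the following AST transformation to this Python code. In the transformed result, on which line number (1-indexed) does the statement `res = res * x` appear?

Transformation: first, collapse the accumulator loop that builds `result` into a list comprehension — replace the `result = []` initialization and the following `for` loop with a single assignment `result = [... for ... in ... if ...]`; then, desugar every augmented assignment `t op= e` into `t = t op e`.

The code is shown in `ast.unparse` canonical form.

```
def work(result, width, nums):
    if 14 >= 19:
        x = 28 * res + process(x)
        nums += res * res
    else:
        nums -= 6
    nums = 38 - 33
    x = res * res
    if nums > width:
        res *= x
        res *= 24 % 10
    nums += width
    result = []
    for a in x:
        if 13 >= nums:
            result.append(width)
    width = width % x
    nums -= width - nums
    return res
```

Transformed code:
def work(result, width, nums):
    if 14 >= 19:
        x = 28 * res + process(x)
        nums = nums + res * res
    else:
        nums = nums - 6
    nums = 38 - 33
    x = res * res
    if nums > width:
        res = res * x
        res = res * (24 % 10)
    nums = nums + width
    result = [width for a in x if 13 >= nums]
    width = width % x
    nums = nums - (width - nums)
    return res

10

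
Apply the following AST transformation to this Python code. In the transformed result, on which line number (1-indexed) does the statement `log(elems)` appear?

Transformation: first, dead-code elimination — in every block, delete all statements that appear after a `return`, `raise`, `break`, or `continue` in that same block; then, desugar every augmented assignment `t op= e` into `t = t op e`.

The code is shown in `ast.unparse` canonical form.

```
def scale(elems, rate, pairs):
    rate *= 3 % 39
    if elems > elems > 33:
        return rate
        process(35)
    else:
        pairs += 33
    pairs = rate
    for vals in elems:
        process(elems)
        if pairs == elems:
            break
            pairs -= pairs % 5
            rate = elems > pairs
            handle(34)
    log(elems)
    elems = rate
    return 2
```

Transformed code:
def scale(elems, rate, pairs):
    rate = rate * (3 % 39)
    if elems > elems > 33:
        return rate
    else:
        pairs = pairs + 33
    pairs = rate
    for vals in elems:
        process(elems)
        if pairs == elems:
            break
    log(elems)
    elems = rate
    return 2

12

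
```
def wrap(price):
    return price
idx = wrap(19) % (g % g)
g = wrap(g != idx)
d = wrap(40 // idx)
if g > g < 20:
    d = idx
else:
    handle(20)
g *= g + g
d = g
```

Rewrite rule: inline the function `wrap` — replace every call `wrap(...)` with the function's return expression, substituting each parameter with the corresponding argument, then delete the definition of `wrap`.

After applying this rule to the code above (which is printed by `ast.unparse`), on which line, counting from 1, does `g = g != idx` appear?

Transformed code:
idx = 19 % (g % g)
g = g != idx
d = 40 // idx
if g > g < 20:
    d = idx
else:
    handle(20)
g *= g + g
d = g

2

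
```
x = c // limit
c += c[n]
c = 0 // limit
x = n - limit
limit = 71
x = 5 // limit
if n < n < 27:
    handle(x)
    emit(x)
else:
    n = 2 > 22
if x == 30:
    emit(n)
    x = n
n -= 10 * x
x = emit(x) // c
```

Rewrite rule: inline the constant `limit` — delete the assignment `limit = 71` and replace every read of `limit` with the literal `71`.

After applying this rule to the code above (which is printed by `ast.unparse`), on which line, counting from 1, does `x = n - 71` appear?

Transformed code:
x = c // 71
c += c[n]
c = 0 // 71
x = n - 71
x = 5 // 71
if n < n < 27:
    handle(x)
    emit(x)
else:
    n = 2 > 22
if x == 30:
    emit(n)
    x = n
n -= 10 * x
x = emit(x) // c

4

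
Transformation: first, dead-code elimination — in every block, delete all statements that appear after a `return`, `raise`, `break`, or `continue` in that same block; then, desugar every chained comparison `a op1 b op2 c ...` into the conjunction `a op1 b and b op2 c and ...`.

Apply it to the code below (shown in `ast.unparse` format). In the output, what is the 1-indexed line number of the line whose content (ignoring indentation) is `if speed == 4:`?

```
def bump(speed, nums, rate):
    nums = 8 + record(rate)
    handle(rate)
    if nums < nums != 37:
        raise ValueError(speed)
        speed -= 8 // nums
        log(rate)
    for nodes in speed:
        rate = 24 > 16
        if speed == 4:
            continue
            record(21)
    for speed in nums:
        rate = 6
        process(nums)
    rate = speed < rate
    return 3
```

Transformed code:
def bump(speed, nums, rate):
    nums = 8 + record(rate)
    handle(rate)
    if nums < nums and nums != 37:
        raise ValueError(speed)
    for nodes in speed:
        rate = 24 > 16
        if speed == 4:
            continue
    for speed in nums:
        rate = 6
        process(nums)
    rate = speed < rate
    return 3

8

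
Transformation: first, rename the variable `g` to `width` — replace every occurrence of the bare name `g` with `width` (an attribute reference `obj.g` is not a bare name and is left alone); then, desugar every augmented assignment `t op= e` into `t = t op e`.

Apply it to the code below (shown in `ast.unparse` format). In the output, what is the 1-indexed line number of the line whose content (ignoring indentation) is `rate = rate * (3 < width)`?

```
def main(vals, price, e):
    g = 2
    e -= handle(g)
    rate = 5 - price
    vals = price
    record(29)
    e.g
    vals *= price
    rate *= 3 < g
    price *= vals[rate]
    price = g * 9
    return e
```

Transformed code:
def main(vals, price, e):
    width = 2
    e = e - handle(width)
    rate = 5 - price
    vals = price
    record(29)
    e.g
    vals = vals * price
    rate = rate * (3 < width)
    price = price * vals[rate]
    price = width * 9
    return e

9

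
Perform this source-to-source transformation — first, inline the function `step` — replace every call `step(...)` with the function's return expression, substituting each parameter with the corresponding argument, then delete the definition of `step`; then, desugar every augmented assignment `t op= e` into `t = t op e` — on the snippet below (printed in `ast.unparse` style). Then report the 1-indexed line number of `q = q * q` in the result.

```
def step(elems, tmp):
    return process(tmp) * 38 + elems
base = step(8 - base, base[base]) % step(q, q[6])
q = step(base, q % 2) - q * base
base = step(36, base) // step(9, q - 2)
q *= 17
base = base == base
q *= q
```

6

Transformed code:
base = (process(base[base]) * 38 + (8 - base)) % (process(q[6]) * 38 + q)
q = process(q % 2) * 38 + base - q * base
base = (process(base) * 38 + 36) // (process(q - 2) * 38 + 9)
q = q * 17
base = base == base
q = q * q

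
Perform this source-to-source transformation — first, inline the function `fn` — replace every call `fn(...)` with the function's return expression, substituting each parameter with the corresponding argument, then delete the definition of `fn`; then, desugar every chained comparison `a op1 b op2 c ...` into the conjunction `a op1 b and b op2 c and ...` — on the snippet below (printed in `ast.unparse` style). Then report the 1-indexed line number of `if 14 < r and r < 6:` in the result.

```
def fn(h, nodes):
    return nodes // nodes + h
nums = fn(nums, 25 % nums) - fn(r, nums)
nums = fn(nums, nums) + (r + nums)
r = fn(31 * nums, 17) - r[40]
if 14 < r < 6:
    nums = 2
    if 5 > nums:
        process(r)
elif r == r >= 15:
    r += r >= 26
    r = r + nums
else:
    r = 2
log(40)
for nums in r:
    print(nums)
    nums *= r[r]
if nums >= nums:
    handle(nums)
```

Transformed code:
nums = 25 % nums // (25 % nums) + nums - (nums // nums + r)
nums = nums // nums + nums + (r + nums)
r = 17 // 17 + 31 * nums - r[40]
if 14 < r and r < 6:
    nums = 2
    if 5 > nums:
        process(r)
elif r == r and r >= 15:
    r += r >= 26
    r = r + nums
else:
    r = 2
log(40)
for nums in r:
    print(nums)
    nums *= r[r]
if nums >= nums:
    handle(nums)

4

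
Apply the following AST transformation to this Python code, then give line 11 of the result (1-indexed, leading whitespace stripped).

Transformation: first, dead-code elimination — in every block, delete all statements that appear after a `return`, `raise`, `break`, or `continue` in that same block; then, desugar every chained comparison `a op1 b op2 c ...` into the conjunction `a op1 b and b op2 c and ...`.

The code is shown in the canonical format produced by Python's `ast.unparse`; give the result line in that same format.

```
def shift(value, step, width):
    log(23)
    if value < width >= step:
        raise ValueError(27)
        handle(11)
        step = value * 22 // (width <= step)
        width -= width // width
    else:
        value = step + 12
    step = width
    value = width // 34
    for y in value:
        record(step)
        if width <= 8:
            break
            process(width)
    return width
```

Transformed code:
def shift(value, step, width):
    log(23)
    if value < width and width >= step:
        raise ValueError(27)
    else:
        value = step + 12
    step = width
    value = width // 34
    for y in value:
        record(step)
        if width <= 8:
            break
    return width

if width <= 8:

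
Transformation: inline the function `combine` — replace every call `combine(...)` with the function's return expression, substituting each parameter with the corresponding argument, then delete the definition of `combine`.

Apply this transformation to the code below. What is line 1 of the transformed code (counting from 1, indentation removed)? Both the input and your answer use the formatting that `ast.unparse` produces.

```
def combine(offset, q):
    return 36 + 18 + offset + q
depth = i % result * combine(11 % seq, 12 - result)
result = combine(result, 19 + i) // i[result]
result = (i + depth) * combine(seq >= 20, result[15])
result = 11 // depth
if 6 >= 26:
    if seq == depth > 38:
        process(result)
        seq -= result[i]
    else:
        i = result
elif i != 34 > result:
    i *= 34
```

depth = i % result * (36 + 18 + 11 % seq + (12 - result))

Transformed code:
depth = i % result * (36 + 18 + 11 % seq + (12 - result))
result = (36 + 18 + result + (19 + i)) // i[result]
result = (i + depth) * (36 + 18 + (seq >= 20) + result[15])
result = 11 // depth
if 6 >= 26:
    if seq == depth > 38:
        process(result)
        seq -= result[i]
    else:
        i = result
elif i != 34 > result:
    i *= 34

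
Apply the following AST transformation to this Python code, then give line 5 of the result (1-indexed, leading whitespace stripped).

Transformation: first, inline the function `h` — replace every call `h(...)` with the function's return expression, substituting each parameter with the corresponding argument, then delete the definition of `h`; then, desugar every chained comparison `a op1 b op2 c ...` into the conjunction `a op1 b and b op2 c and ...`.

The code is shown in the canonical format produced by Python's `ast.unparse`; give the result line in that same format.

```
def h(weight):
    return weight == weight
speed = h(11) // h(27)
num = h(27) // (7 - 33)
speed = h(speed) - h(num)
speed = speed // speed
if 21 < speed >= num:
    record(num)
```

Transformed code:
speed = (11 == 11) // (27 == 27)
num = (27 == 27) // (7 - 33)
speed = (speed == speed) - (num == num)
speed = speed // speed
if 21 < speed and speed >= num:
    record(num)

if 21 < speed and speed >= num:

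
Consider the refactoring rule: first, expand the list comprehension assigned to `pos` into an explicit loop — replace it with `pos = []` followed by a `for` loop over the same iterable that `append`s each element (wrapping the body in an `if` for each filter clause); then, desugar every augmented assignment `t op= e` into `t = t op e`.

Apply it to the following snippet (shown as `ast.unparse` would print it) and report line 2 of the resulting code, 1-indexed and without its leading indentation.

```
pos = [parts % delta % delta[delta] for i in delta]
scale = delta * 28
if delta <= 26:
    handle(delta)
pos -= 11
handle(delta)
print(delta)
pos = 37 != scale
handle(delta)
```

for i in delta:

Transformed code:
pos = []
for i in delta:
    pos.append(parts % delta % delta[delta])
scale = delta * 28
if delta <= 26:
    handle(delta)
pos = pos - 11
handle(delta)
print(delta)
pos = 37 != scale
handle(delta)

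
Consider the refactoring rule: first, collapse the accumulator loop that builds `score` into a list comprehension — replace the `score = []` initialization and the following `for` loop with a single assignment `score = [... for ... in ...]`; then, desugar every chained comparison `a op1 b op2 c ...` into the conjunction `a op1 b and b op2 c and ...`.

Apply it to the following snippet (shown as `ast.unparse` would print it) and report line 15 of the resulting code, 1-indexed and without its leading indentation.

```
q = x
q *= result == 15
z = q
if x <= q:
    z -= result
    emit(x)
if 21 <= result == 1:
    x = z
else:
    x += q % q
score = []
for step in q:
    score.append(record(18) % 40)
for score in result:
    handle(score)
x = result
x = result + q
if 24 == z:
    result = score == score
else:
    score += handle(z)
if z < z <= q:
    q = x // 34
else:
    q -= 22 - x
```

x = result + q

Transformed code:
q = x
q *= result == 15
z = q
if x <= q:
    z -= result
    emit(x)
if 21 <= result and result == 1:
    x = z
else:
    x += q % q
score = [record(18) % 40 for step in q]
for score in result:
    handle(score)
x = result
x = result + q
if 24 == z:
    result = score == score
else:
    score += handle(z)
if z < z and z <= q:
    q = x // 34
else:
    q -= 22 - x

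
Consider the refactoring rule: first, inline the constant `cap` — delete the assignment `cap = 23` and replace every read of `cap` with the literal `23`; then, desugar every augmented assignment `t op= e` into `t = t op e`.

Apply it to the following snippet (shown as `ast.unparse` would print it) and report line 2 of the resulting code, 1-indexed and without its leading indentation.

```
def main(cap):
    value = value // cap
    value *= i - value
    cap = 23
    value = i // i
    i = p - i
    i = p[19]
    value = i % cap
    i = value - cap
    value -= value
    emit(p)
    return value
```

Transformed code:
def main(cap):
    value = value // 23
    value = value * (i - value)
    value = i // i
    i = p - i
    i = p[19]
    value = i % 23
    i = value - 23
    value = value - value
    emit(p)
    return value

value = value // 23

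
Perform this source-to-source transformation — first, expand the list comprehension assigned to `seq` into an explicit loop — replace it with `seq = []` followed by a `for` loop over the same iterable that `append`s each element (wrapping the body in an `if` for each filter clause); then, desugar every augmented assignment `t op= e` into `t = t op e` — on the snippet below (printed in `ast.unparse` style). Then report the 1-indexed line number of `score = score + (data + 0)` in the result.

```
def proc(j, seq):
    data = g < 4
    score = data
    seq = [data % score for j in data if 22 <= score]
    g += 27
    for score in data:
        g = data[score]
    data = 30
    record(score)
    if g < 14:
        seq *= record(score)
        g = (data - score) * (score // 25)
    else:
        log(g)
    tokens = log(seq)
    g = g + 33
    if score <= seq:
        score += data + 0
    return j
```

21

Transformed code:
def proc(j, seq):
    data = g < 4
    score = data
    seq = []
    for j in data:
        if 22 <= score:
            seq.append(data % score)
    g = g + 27
    for score in data:
        g = data[score]
    data = 30
    record(score)
    if g < 14:
        seq = seq * record(score)
        g = (data - score) * (score // 25)
    else:
        log(g)
    tokens = log(seq)
    g = g + 33
    if score <= seq:
        score = score + (data + 0)
    return j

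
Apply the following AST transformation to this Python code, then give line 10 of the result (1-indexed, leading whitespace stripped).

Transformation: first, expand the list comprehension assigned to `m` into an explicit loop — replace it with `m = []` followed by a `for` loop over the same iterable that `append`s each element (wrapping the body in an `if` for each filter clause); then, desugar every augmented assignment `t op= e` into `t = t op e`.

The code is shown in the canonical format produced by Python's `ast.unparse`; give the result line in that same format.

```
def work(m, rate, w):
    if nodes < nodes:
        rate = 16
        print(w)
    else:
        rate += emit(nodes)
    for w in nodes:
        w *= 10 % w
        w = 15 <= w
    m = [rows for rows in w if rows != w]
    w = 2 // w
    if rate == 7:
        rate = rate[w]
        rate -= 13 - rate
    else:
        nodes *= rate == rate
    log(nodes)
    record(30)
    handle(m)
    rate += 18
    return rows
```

m = []

Transformed code:
def work(m, rate, w):
    if nodes < nodes:
        rate = 16
        print(w)
    else:
        rate = rate + emit(nodes)
    for w in nodes:
        w = w * (10 % w)
        w = 15 <= w
    m = []
    for rows in w:
        if rows != w:
            m.append(rows)
    w = 2 // w
    if rate == 7:
        rate = rate[w]
        rate = rate - (13 - rate)
    else:
        nodes = nodes * (rate == rate)
    log(nodes)
    record(30)
    handle(m)
    rate = rate + 18
    return rows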